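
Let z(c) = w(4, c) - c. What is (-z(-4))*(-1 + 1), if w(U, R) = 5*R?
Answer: 0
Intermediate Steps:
z(c) = 4*c (z(c) = 5*c - c = 4*c)
(-z(-4))*(-1 + 1) = (-4*(-4))*(-1 + 1) = -1*(-16)*0 = 16*0 = 0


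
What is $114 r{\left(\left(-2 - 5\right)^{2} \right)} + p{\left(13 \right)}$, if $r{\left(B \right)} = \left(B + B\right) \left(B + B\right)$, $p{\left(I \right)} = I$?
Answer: $1094869$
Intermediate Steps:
$r{\left(B \right)} = 4 B^{2}$ ($r{\left(B \right)} = 2 B 2 B = 4 B^{2}$)
$114 r{\left(\left(-2 - 5\right)^{2} \right)} + p{\left(13 \right)} = 114 \cdot 4 \left(\left(-2 - 5\right)^{2}\right)^{2} + 13 = 114 \cdot 4 \left(\left(-7\right)^{2}\right)^{2} + 13 = 114 \cdot 4 \cdot 49^{2} + 13 = 114 \cdot 4 \cdot 2401 + 13 = 114 \cdot 9604 + 13 = 1094856 + 13 = 1094869$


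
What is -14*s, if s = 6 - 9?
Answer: 42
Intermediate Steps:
s = -3
-14*s = -14*(-3) = 42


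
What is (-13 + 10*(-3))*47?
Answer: -2021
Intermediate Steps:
(-13 + 10*(-3))*47 = (-13 - 30)*47 = -43*47 = -2021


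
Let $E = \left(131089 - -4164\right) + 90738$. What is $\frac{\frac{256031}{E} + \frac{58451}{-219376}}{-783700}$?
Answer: $- \frac{8591531343}{7770699233291840} \approx -1.1056 \cdot 10^{-6}$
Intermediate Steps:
$E = 225991$ ($E = \left(131089 + 4164\right) + 90738 = 135253 + 90738 = 225991$)
$\frac{\frac{256031}{E} + \frac{58451}{-219376}}{-783700} = \frac{\frac{256031}{225991} + \frac{58451}{-219376}}{-783700} = \left(256031 \cdot \frac{1}{225991} + 58451 \left(- \frac{1}{219376}\right)\right) \left(- \frac{1}{783700}\right) = \left(\frac{256031}{225991} - \frac{58451}{219376}\right) \left(- \frac{1}{783700}\right) = \frac{42957656715}{49577001616} \left(- \frac{1}{783700}\right) = - \frac{8591531343}{7770699233291840}$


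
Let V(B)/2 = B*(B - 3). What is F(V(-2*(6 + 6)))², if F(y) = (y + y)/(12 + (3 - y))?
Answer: 746496/182329 ≈ 4.0942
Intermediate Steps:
V(B) = 2*B*(-3 + B) (V(B) = 2*(B*(B - 3)) = 2*(B*(-3 + B)) = 2*B*(-3 + B))
F(y) = 2*y/(15 - y) (F(y) = (2*y)/(15 - y) = 2*y/(15 - y))
F(V(-2*(6 + 6)))² = (-2*2*(-2*(6 + 6))*(-3 - 2*(6 + 6))/(-15 + 2*(-2*(6 + 6))*(-3 - 2*(6 + 6))))² = (-2*2*(-2*12)*(-3 - 2*12)/(-15 + 2*(-2*12)*(-3 - 2*12)))² = (-2*2*(-24)*(-3 - 24)/(-15 + 2*(-24)*(-3 - 24)))² = (-2*2*(-24)*(-27)/(-15 + 2*(-24)*(-27)))² = (-2*1296/(-15 + 1296))² = (-2*1296/1281)² = (-2*1296*1/1281)² = (-864/427)² = 746496/182329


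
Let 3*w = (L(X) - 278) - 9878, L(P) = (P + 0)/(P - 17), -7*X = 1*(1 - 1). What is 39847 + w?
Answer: 109385/3 ≈ 36462.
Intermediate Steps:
X = 0 (X = -(1 - 1)/7 = -0/7 = -1/7*0 = 0)
L(P) = P/(-17 + P)
w = -10156/3 (w = ((0/(-17 + 0) - 278) - 9878)/3 = ((0/(-17) - 278) - 9878)/3 = ((0*(-1/17) - 278) - 9878)/3 = ((0 - 278) - 9878)/3 = (-278 - 9878)/3 = (1/3)*(-10156) = -10156/3 ≈ -3385.3)
39847 + w = 39847 - 10156/3 = 109385/3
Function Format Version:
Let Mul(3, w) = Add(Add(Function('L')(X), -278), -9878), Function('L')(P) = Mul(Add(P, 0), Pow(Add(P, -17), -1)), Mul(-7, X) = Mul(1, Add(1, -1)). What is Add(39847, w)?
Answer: Rational(109385, 3) ≈ 36462.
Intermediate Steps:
X = 0 (X = Mul(Rational(-1, 7), Mul(1, Add(1, -1))) = Mul(Rational(-1, 7), Mul(1, 0)) = Mul(Rational(-1, 7), 0) = 0)
Function('L')(P) = Mul(P, Pow(Add(-17, P), -1))
w = Rational(-10156, 3) (w = Mul(Rational(1, 3), Add(Add(Mul(0, Pow(Add(-17, 0), -1)), -278), -9878)) = Mul(Rational(1, 3), Add(Add(Mul(0, Pow(-17, -1)), -278), -9878)) = Mul(Rational(1, 3), Add(Add(Mul(0, Rational(-1, 17)), -278), -9878)) = Mul(Rational(1, 3), Add(Add(0, -278), -9878)) = Mul(Rational(1, 3), Add(-278, -9878)) = Mul(Rational(1, 3), -10156) = Rational(-10156, 3) ≈ -3385.3)
Add(39847, w) = Add(39847, Rational(-10156, 3)) = Rational(109385, 3)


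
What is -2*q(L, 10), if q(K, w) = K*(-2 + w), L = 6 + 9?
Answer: -240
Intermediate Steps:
L = 15
-2*q(L, 10) = -30*(-2 + 10) = -30*8 = -2*120 = -240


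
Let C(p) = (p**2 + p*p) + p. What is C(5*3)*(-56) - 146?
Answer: -26186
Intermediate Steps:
C(p) = p + 2*p**2 (C(p) = (p**2 + p**2) + p = 2*p**2 + p = p + 2*p**2)
C(5*3)*(-56) - 146 = ((5*3)*(1 + 2*(5*3)))*(-56) - 146 = (15*(1 + 2*15))*(-56) - 146 = (15*(1 + 30))*(-56) - 146 = (15*31)*(-56) - 146 = 465*(-56) - 146 = -26040 - 146 = -26186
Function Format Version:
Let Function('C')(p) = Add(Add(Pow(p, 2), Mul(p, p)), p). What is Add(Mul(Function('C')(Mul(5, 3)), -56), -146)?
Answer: -26186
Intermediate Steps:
Function('C')(p) = Add(p, Mul(2, Pow(p, 2))) (Function('C')(p) = Add(Add(Pow(p, 2), Pow(p, 2)), p) = Add(Mul(2, Pow(p, 2)), p) = Add(p, Mul(2, Pow(p, 2))))
Add(Mul(Function('C')(Mul(5, 3)), -56), -146) = Add(Mul(Mul(Mul(5, 3), Add(1, Mul(2, Mul(5, 3)))), -56), -146) = Add(Mul(Mul(15, Add(1, Mul(2, 15))), -56), -146) = Add(Mul(Mul(15, Add(1, 30)), -56), -146) = Add(Mul(Mul(15, 31), -56), -146) = Add(Mul(465, -56), -146) = Add(-26040, -146) = -26186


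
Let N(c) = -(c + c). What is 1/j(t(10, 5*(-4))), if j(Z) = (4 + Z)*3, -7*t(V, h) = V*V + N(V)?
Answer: -7/156 ≈ -0.044872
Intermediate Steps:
N(c) = -2*c
t(V, h) = -V²/7 + 2*V/7 (t(V, h) = -(V*V - 2*V)/7 = -(V² - 2*V)/7 = -V²/7 + 2*V/7)
j(Z) = 12 + 3*Z
1/j(t(10, 5*(-4))) = 1/(12 + 3*((⅐)*10*(2 - 1*10))) = 1/(12 + 3*((⅐)*10*(2 - 10))) = 1/(12 + 3*((⅐)*10*(-8))) = 1/(12 + 3*(-80/7)) = 1/(12 - 240/7) = 1/(-156/7) = -7/156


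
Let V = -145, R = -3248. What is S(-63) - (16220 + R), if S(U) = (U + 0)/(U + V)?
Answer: -2698113/208 ≈ -12972.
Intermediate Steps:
S(U) = U/(-145 + U) (S(U) = (U + 0)/(U - 145) = U/(-145 + U))
S(-63) - (16220 + R) = -63/(-145 - 63) - (16220 - 3248) = -63/(-208) - 1*12972 = -63*(-1/208) - 12972 = 63/208 - 12972 = -2698113/208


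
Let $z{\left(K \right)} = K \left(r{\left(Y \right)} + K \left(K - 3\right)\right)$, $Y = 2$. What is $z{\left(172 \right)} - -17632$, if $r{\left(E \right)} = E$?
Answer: $5017672$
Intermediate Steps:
$z{\left(K \right)} = K \left(2 + K \left(-3 + K\right)\right)$ ($z{\left(K \right)} = K \left(2 + K \left(K - 3\right)\right) = K \left(2 + K \left(-3 + K\right)\right)$)
$z{\left(172 \right)} - -17632 = 172 \left(2 + 172^{2} - 516\right) - -17632 = 172 \left(2 + 29584 - 516\right) + 17632 = 172 \cdot 29070 + 17632 = 5000040 + 17632 = 5017672$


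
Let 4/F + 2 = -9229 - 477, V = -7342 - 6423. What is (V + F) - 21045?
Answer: -84483871/2427 ≈ -34810.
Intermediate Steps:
V = -13765
F = -1/2427 (F = 4/(-2 + (-9229 - 477)) = 4/(-2 - 9706) = 4/(-9708) = 4*(-1/9708) = -1/2427 ≈ -0.00041203)
(V + F) - 21045 = (-13765 - 1/2427) - 21045 = -33407656/2427 - 21045 = -84483871/2427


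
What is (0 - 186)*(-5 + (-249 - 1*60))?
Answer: 58404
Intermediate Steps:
(0 - 186)*(-5 + (-249 - 1*60)) = -186*(-5 + (-249 - 60)) = -186*(-5 - 309) = -186*(-314) = 58404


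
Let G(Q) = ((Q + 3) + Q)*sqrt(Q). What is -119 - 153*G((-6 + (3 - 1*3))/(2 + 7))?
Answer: -119 - 85*I*sqrt(6) ≈ -119.0 - 208.21*I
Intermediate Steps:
G(Q) = sqrt(Q)*(3 + 2*Q) (G(Q) = ((3 + Q) + Q)*sqrt(Q) = (3 + 2*Q)*sqrt(Q) = sqrt(Q)*(3 + 2*Q))
-119 - 153*G((-6 + (3 - 1*3))/(2 + 7)) = -119 - 153*sqrt((-6 + (3 - 1*3))/(2 + 7))*(3 + 2*((-6 + (3 - 1*3))/(2 + 7))) = -119 - 153*sqrt((-6 + (3 - 3))/9)*(3 + 2*((-6 + (3 - 3))/9)) = -119 - 153*sqrt((-6 + 0)*(1/9))*(3 + 2*((-6 + 0)*(1/9))) = -119 - 153*sqrt(-6*1/9)*(3 + 2*(-6*1/9)) = -119 - 153*sqrt(-2/3)*(3 + 2*(-2/3)) = -119 - 153*I*sqrt(6)/3*(3 - 4/3) = -119 - 153*I*sqrt(6)/3*5/3 = -119 - 85*I*sqrt(6)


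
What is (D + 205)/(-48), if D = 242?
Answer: -149/16 ≈ -9.3125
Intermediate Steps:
(D + 205)/(-48) = (242 + 205)/(-48) = -1/48*447 = -149/16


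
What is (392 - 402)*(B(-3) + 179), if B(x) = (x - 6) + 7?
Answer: -1770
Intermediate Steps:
B(x) = 1 + x (B(x) = (-6 + x) + 7 = 1 + x)
(392 - 402)*(B(-3) + 179) = (392 - 402)*((1 - 3) + 179) = -10*(-2 + 179) = -10*177 = -1770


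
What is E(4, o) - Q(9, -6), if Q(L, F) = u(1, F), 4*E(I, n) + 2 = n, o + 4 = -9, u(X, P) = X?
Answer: -19/4 ≈ -4.7500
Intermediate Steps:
o = -13 (o = -4 - 9 = -13)
E(I, n) = -1/2 + n/4
Q(L, F) = 1
E(4, o) - Q(9, -6) = (-1/2 + (1/4)*(-13)) - 1*1 = (-1/2 - 13/4) - 1 = -15/4 - 1 = -19/4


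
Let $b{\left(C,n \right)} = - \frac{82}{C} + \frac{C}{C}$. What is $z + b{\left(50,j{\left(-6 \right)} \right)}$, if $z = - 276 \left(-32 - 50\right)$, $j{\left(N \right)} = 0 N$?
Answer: $\frac{565784}{25} \approx 22631.0$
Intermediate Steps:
$j{\left(N \right)} = 0$
$z = 22632$ ($z = \left(-276\right) \left(-82\right) = 22632$)
$b{\left(C,n \right)} = 1 - \frac{82}{C}$ ($b{\left(C,n \right)} = - \frac{82}{C} + 1 = 1 - \frac{82}{C}$)
$z + b{\left(50,j{\left(-6 \right)} \right)} = 22632 + \frac{-82 + 50}{50} = 22632 + \frac{1}{50} \left(-32\right) = 22632 - \frac{16}{25} = \frac{565784}{25}$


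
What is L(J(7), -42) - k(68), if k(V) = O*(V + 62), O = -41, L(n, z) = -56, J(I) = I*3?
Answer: 5274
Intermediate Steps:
J(I) = 3*I
k(V) = -2542 - 41*V (k(V) = -41*(V + 62) = -41*(62 + V) = -2542 - 41*V)
L(J(7), -42) - k(68) = -56 - (-2542 - 41*68) = -56 - (-2542 - 2788) = -56 - 1*(-5330) = -56 + 5330 = 5274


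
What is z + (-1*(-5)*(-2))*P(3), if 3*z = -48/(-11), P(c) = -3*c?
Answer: 1006/11 ≈ 91.455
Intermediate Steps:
z = 16/11 (z = (-48/(-11))/3 = (-48*(-1/11))/3 = (1/3)*(48/11) = 16/11 ≈ 1.4545)
z + (-1*(-5)*(-2))*P(3) = 16/11 + (-1*(-5)*(-2))*(-3*3) = 16/11 + (5*(-2))*(-9) = 16/11 - 10*(-9) = 16/11 + 90 = 1006/11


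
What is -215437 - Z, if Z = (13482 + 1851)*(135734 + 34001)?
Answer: -2602762192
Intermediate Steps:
Z = 2602546755 (Z = 15333*169735 = 2602546755)
-215437 - Z = -215437 - 1*2602546755 = -215437 - 2602546755 = -2602762192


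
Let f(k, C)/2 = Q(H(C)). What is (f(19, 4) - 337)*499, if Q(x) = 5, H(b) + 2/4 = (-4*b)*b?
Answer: -163173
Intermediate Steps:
H(b) = -1/2 - 4*b**2 (H(b) = -1/2 + (-4*b)*b = -1/2 - 4*b**2)
f(k, C) = 10 (f(k, C) = 2*5 = 10)
(f(19, 4) - 337)*499 = (10 - 337)*499 = -327*499 = -163173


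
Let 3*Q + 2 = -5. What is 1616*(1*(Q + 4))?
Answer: 8080/3 ≈ 2693.3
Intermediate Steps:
Q = -7/3 (Q = -2/3 + (1/3)*(-5) = -2/3 - 5/3 = -7/3 ≈ -2.3333)
1616*(1*(Q + 4)) = 1616*(1*(-7/3 + 4)) = 1616*(1*(5/3)) = 1616*(5/3) = 8080/3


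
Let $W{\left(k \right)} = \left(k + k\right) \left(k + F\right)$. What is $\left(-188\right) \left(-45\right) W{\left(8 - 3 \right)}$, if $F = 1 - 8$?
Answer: $-169200$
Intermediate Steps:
$F = -7$ ($F = 1 - 8 = -7$)
$W{\left(k \right)} = 2 k \left(-7 + k\right)$ ($W{\left(k \right)} = \left(k + k\right) \left(k - 7\right) = 2 k \left(-7 + k\right)$)
$\left(-188\right) \left(-45\right) W{\left(8 - 3 \right)} = \left(-188\right) \left(-45\right) 2 \left(8 - 3\right) \left(-7 + \left(8 - 3\right)\right) = 8460 \cdot 2 \cdot 5 \left(-7 + 5\right) = 8460 \cdot 2 \cdot 5 \left(-2\right) = 8460 \left(-20\right) = -169200$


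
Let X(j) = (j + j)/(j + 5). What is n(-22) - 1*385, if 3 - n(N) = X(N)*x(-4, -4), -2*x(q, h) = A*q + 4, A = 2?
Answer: -6582/17 ≈ -387.18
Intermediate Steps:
X(j) = 2*j/(5 + j) (X(j) = (2*j)/(5 + j) = 2*j/(5 + j))
x(q, h) = -2 - q (x(q, h) = -(2*q + 4)/2 = -(4 + 2*q)/2 = -2 - q)
n(N) = 3 - 4*N/(5 + N) (n(N) = 3 - 2*N/(5 + N)*(-2 - 1*(-4)) = 3 - 2*N/(5 + N)*(-2 + 4) = 3 - 2*N/(5 + N)*2 = 3 - 4*N/(5 + N))
n(-22) - 1*385 = (15 - 1*(-22))/(5 - 22) - 1*385 = (15 + 22)/(-17) - 385 = -1/17*37 - 385 = -37/17 - 385 = -6582/17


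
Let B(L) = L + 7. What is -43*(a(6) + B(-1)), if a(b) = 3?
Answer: -387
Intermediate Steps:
B(L) = 7 + L
-43*(a(6) + B(-1)) = -43*(3 + (7 - 1)) = -43*(3 + 6) = -43*9 = -387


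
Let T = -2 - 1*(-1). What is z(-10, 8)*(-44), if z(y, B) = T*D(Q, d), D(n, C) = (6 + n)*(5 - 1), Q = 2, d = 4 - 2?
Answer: 1408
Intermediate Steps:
d = 2
T = -1 (T = -2 + 1 = -1)
D(n, C) = 24 + 4*n (D(n, C) = (6 + n)*4 = 24 + 4*n)
z(y, B) = -32 (z(y, B) = -(24 + 4*2) = -(24 + 8) = -1*32 = -32)
z(-10, 8)*(-44) = -32*(-44) = 1408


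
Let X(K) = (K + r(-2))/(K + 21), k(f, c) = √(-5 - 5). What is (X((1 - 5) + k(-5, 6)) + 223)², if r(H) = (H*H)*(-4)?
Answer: (-13718681*I + 1689408*√10)/(-279*I + 34*√10) ≈ 49238.0 + 173.66*I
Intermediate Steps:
r(H) = -4*H² (r(H) = H²*(-4) = -4*H²)
k(f, c) = I*√10 (k(f, c) = √(-10) = I*√10)
X(K) = (-16 + K)/(21 + K) (X(K) = (K - 4*(-2)²)/(K + 21) = (K - 4*4)/(21 + K) = (K - 16)/(21 + K) = (-16 + K)/(21 + K))
(X((1 - 5) + k(-5, 6)) + 223)² = ((-16 + ((1 - 5) + I*√10))/(21 + ((1 - 5) + I*√10)) + 223)² = ((-16 + (-4 + I*√10))/(21 + (-4 + I*√10)) + 223)² = ((-20 + I*√10)/(17 + I*√10) + 223)² = (223 + (-20 + I*√10)/(17 + I*√10))²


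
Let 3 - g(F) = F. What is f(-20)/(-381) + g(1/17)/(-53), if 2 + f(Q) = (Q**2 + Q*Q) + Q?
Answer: -720028/343281 ≈ -2.0975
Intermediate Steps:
g(F) = 3 - F
f(Q) = -2 + Q + 2*Q**2 (f(Q) = -2 + ((Q**2 + Q*Q) + Q) = -2 + ((Q**2 + Q**2) + Q) = -2 + (2*Q**2 + Q) = -2 + (Q + 2*Q**2) = -2 + Q + 2*Q**2)
f(-20)/(-381) + g(1/17)/(-53) = (-2 - 20 + 2*(-20)**2)/(-381) + (3 - 1/17)/(-53) = (-2 - 20 + 2*400)*(-1/381) + (3 - 1*1/17)*(-1/53) = (-2 - 20 + 800)*(-1/381) + (3 - 1/17)*(-1/53) = 778*(-1/381) + (50/17)*(-1/53) = -778/381 - 50/901 = -720028/343281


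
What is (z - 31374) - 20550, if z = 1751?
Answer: -50173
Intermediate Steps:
(z - 31374) - 20550 = (1751 - 31374) - 20550 = -29623 - 20550 = -50173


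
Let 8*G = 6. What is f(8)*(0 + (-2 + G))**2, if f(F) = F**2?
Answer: 100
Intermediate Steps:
G = 3/4 (G = (1/8)*6 = 3/4 ≈ 0.75000)
f(8)*(0 + (-2 + G))**2 = 8**2*(0 + (-2 + 3/4))**2 = 64*(0 - 5/4)**2 = 64*(-5/4)**2 = 64*(25/16) = 100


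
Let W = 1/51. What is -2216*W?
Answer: -2216/51 ≈ -43.451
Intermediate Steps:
W = 1/51 ≈ 0.019608
-2216*W = -2216*1/51 = -2216/51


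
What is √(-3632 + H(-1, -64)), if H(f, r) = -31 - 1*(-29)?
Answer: I*√3634 ≈ 60.283*I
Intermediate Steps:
H(f, r) = -2 (H(f, r) = -31 + 29 = -2)
√(-3632 + H(-1, -64)) = √(-3632 - 2) = √(-3634) = I*√3634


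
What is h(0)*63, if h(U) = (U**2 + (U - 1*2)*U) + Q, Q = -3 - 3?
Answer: -378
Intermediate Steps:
Q = -6
h(U) = -6 + U**2 + U*(-2 + U) (h(U) = (U**2 + (U - 1*2)*U) - 6 = (U**2 + (U - 2)*U) - 6 = (U**2 + (-2 + U)*U) - 6 = (U**2 + U*(-2 + U)) - 6 = -6 + U**2 + U*(-2 + U))
h(0)*63 = (-6 - 2*0 + 2*0**2)*63 = (-6 + 0 + 2*0)*63 = (-6 + 0 + 0)*63 = -6*63 = -378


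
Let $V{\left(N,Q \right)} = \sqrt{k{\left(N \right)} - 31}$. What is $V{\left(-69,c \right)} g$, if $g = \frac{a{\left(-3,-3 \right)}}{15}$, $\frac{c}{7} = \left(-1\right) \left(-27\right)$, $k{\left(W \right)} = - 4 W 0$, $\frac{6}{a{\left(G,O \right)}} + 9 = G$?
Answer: $- \frac{i \sqrt{31}}{30} \approx - 0.18559 i$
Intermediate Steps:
$a{\left(G,O \right)} = \frac{6}{-9 + G}$
$k{\left(W \right)} = 0$
$c = 189$ ($c = 7 \left(\left(-1\right) \left(-27\right)\right) = 7 \cdot 27 = 189$)
$V{\left(N,Q \right)} = i \sqrt{31}$ ($V{\left(N,Q \right)} = \sqrt{0 - 31} = \sqrt{-31} = i \sqrt{31}$)
$g = - \frac{1}{30}$ ($g = \frac{6 \frac{1}{-9 - 3}}{15} = \frac{6}{-12} \cdot \frac{1}{15} = 6 \left(- \frac{1}{12}\right) \frac{1}{15} = \left(- \frac{1}{2}\right) \frac{1}{15} = - \frac{1}{30} \approx -0.033333$)
$V{\left(-69,c \right)} g = i \sqrt{31} \left(- \frac{1}{30}\right) = - \frac{i \sqrt{31}}{30}$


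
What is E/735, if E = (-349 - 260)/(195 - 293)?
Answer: 29/3430 ≈ 0.0084548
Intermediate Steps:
E = 87/14 (E = -609/(-98) = -609*(-1/98) = 87/14 ≈ 6.2143)
E/735 = (87/14)/735 = (87/14)*(1/735) = 29/3430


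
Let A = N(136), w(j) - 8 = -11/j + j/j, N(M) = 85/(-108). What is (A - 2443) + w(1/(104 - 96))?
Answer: -272461/108 ≈ -2522.8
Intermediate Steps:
N(M) = -85/108 (N(M) = 85*(-1/108) = -85/108)
w(j) = 9 - 11/j (w(j) = 8 + (-11/j + j/j) = 8 + (-11/j + 1) = 8 + (1 - 11/j) = 9 - 11/j)
A = -85/108 ≈ -0.78704
(A - 2443) + w(1/(104 - 96)) = (-85/108 - 2443) + (9 - 11/(1/(104 - 96))) = -263929/108 + (9 - 11/(1/8)) = -263929/108 + (9 - 11/⅛) = -263929/108 + (9 - 11*8) = -263929/108 + (9 - 88) = -263929/108 - 79 = -272461/108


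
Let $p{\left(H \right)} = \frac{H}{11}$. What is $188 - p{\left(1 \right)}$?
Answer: $\frac{2067}{11} \approx 187.91$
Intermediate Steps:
$p{\left(H \right)} = \frac{H}{11}$ ($p{\left(H \right)} = H \frac{1}{11} = \frac{H}{11}$)
$188 - p{\left(1 \right)} = 188 - \frac{1}{11} \cdot 1 = 188 - \frac{1}{11} = \frac{2067}{11}$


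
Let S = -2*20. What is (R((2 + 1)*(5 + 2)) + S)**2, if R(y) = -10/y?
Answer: 722500/441 ≈ 1638.3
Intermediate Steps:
S = -40
(R((2 + 1)*(5 + 2)) + S)**2 = (-10*1/((2 + 1)*(5 + 2)) - 40)**2 = (-10/(3*7) - 40)**2 = (-10/21 - 40)**2 = (-850/21)**2 = 722500/441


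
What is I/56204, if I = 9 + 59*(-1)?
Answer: -25/28102 ≈ -0.00088962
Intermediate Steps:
I = -50 (I = 9 - 59 = -50)
I/56204 = -50/56204 = -50*1/56204 = -25/28102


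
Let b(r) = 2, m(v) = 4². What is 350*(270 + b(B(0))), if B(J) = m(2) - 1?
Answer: 95200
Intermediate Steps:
m(v) = 16
B(J) = 15 (B(J) = 16 - 1 = 15)
350*(270 + b(B(0))) = 350*(270 + 2) = 350*272 = 95200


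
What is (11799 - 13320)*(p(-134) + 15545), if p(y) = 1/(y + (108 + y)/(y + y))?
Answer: -141414367107/5981 ≈ -2.3644e+7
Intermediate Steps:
p(y) = 1/(y + (108 + y)/(2*y)) (p(y) = 1/(y + (108 + y)/((2*y))) = 1/(y + (108 + y)*(1/(2*y))) = 1/(y + (108 + y)/(2*y)))
(11799 - 13320)*(p(-134) + 15545) = (11799 - 13320)*(2*(-134)/(108 - 134 + 2*(-134)²) + 15545) = -1521*(2*(-134)/(108 - 134 + 2*17956) + 15545) = -1521*(2*(-134)/(108 - 134 + 35912) + 15545) = -1521*(2*(-134)/35886 + 15545) = -1521*(2*(-134)*(1/35886) + 15545) = -1521*(-134/17943 + 15545) = -1521*278923801/17943 = -141414367107/5981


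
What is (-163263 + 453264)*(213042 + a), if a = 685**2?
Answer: 197858112267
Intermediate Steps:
a = 469225
(-163263 + 453264)*(213042 + a) = (-163263 + 453264)*(213042 + 469225) = 290001*682267 = 197858112267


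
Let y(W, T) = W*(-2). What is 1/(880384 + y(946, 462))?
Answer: 1/878492 ≈ 1.1383e-6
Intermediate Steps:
y(W, T) = -2*W
1/(880384 + y(946, 462)) = 1/(880384 - 2*946) = 1/(880384 - 1892) = 1/878492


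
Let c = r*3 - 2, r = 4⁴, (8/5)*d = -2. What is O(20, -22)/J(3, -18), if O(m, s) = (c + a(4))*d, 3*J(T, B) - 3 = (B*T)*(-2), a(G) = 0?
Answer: -1915/74 ≈ -25.878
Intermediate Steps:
d = -5/4 (d = (5/8)*(-2) = -5/4 ≈ -1.2500)
r = 256
c = 766 (c = 256*3 - 2 = 768 - 2 = 766)
J(T, B) = 1 - 2*B*T/3 (J(T, B) = 1 + ((B*T)*(-2))/3 = 1 + (-2*B*T)/3 = 1 - 2*B*T/3)
O(m, s) = -1915/2 (O(m, s) = (766 + 0)*(-5/4) = 766*(-5/4) = -1915/2)
O(20, -22)/J(3, -18) = -1915/(2*(1 - ⅔*(-18)*3)) = -1915/(2*(1 + 36)) = -1915/2/37 = -1915/2*1/37 = -1915/74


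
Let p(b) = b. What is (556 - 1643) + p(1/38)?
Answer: -41305/38 ≈ -1087.0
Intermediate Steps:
(556 - 1643) + p(1/38) = (556 - 1643) + 1/38 = -1087 + 1/38 = -41305/38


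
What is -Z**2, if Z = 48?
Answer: -2304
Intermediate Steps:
-Z**2 = -1*48**2 = -1*2304 = -2304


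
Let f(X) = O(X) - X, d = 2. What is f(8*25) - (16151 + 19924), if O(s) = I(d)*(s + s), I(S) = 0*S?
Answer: -36275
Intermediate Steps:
I(S) = 0
O(s) = 0 (O(s) = 0*(s + s) = 0*(2*s) = 0)
f(X) = -X (f(X) = 0 - X = -X)
f(8*25) - (16151 + 19924) = -8*25 - (16151 + 19924) = -1*200 - 1*36075 = -200 - 36075 = -36275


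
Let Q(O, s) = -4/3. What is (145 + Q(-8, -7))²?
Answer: 185761/9 ≈ 20640.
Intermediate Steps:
Q(O, s) = -4/3 (Q(O, s) = -4*⅓ = -4/3)
(145 + Q(-8, -7))² = (145 - 4/3)² = (431/3)² = 185761/9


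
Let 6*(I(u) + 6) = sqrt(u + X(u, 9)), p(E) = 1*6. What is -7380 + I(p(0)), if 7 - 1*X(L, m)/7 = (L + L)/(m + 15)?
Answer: -7386 + sqrt(206)/12 ≈ -7384.8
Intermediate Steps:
X(L, m) = 49 - 14*L/(15 + m) (X(L, m) = 49 - 7*(L + L)/(m + 15) = 49 - 7*2*L/(15 + m) = 49 - 14*L/(15 + m))
p(E) = 6
I(u) = -6 + sqrt(49 + 5*u/12)/6 (I(u) = -6 + sqrt(u + 7*(105 - 2*u + 7*9)/(15 + 9))/6 = -6 + sqrt(u + 7*(105 - 2*u + 63)/24)/6 = -6 + sqrt(u + 7*(1/24)*(168 - 2*u))/6 = -6 + sqrt(u + (49 - 7*u/12))/6 = -6 + sqrt(49 + 5*u/12)/6)
-7380 + I(p(0)) = -7380 + (-6 + sqrt(1764 + 15*6)/36) = -7380 + (-6 + sqrt(1764 + 90)/36) = -7380 + (-6 + sqrt(1854)/36) = -7380 + (-6 + (3*sqrt(206))/36) = -7380 + (-6 + sqrt(206)/12) = -7386 + sqrt(206)/12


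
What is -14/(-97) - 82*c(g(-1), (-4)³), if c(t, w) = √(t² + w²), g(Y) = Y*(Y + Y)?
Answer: 14/97 - 820*√41 ≈ -5250.4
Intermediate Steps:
g(Y) = 2*Y² (g(Y) = Y*(2*Y) = 2*Y²)
-14/(-97) - 82*c(g(-1), (-4)³) = -14/(-97) - 82*√((2*(-1)²)² + ((-4)³)²) = -14*(-1/97) - 82*√((2*1)² + (-64)²) = 14/97 - 82*√(2² + 4096) = 14/97 - 82*√(4 + 4096) = 14/97 - 820*√41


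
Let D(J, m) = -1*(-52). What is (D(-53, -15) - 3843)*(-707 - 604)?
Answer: 4970001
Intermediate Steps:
D(J, m) = 52
(D(-53, -15) - 3843)*(-707 - 604) = (52 - 3843)*(-707 - 604) = -3791*(-1311) = 4970001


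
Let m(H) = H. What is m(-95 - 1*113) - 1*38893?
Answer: -39101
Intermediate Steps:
m(-95 - 1*113) - 1*38893 = (-95 - 1*113) - 1*38893 = (-95 - 113) - 38893 = -208 - 38893 = -39101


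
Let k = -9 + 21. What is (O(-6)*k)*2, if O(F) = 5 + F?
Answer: -24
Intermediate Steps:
k = 12
(O(-6)*k)*2 = ((5 - 6)*12)*2 = -1*12*2 = -12*2 = -24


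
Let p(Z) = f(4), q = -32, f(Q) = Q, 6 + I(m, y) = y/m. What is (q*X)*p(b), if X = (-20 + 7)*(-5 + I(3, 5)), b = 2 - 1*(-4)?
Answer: -46592/3 ≈ -15531.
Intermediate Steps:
I(m, y) = -6 + y/m
b = 6 (b = 2 + 4 = 6)
X = 364/3 (X = (-20 + 7)*(-5 + (-6 + 5/3)) = -13*(-5 + (-6 + 5*(⅓))) = -13*(-5 + (-6 + 5/3)) = -13*(-5 - 13/3) = -13*(-28/3) = 364/3 ≈ 121.33)
p(Z) = 4
(q*X)*p(b) = -32*364/3*4 = -11648/3*4 = -46592/3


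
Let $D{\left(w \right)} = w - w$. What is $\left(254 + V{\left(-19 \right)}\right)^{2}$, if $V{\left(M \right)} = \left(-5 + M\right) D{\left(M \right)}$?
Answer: $64516$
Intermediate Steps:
$D{\left(w \right)} = 0$
$V{\left(M \right)} = 0$ ($V{\left(M \right)} = \left(-5 + M\right) 0 = 0$)
$\left(254 + V{\left(-19 \right)}\right)^{2} = \left(254 + 0\right)^{2} = 254^{2} = 64516$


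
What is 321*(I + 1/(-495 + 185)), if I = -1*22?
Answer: -2189541/310 ≈ -7063.0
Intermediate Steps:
I = -22
321*(I + 1/(-495 + 185)) = 321*(-22 + 1/(-495 + 185)) = 321*(-22 + 1/(-310)) = 321*(-22 - 1/310) = 321*(-6821/310) = -2189541/310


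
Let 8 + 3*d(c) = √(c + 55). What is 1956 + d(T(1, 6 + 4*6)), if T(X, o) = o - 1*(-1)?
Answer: 5860/3 + √86/3 ≈ 1956.4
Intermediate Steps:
T(X, o) = 1 + o (T(X, o) = o + 1 = 1 + o)
d(c) = -8/3 + √(55 + c)/3 (d(c) = -8/3 + √(c + 55)/3 = -8/3 + √(55 + c)/3)
1956 + d(T(1, 6 + 4*6)) = 1956 + (-8/3 + √(55 + (1 + (6 + 4*6)))/3) = 1956 + (-8/3 + √(55 + (1 + (6 + 24)))/3) = 1956 + (-8/3 + √(55 + (1 + 30))/3) = 1956 + (-8/3 + √(55 + 31)/3) = 1956 + (-8/3 + √86/3) = 5860/3 + √86/3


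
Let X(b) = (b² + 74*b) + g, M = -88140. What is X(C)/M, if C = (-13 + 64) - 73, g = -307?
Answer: 1451/88140 ≈ 0.016462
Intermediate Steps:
C = -22 (C = 51 - 73 = -22)
X(b) = -307 + b² + 74*b (X(b) = (b² + 74*b) - 307 = -307 + b² + 74*b)
X(C)/M = (-307 + (-22)² + 74*(-22))/(-88140) = (-307 + 484 - 1628)*(-1/88140) = -1451*(-1/88140) = 1451/88140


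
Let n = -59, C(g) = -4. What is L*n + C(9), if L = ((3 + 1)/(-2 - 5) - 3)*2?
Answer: 2922/7 ≈ 417.43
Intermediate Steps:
L = -50/7 (L = (4/(-7) - 3)*2 = (4*(-⅐) - 3)*2 = (-4/7 - 3)*2 = -25/7*2 = -50/7 ≈ -7.1429)
L*n + C(9) = -50/7*(-59) - 4 = 2950/7 - 4 = 2922/7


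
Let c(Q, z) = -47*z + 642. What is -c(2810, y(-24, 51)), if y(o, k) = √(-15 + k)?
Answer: -360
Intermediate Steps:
c(Q, z) = 642 - 47*z
-c(2810, y(-24, 51)) = -(642 - 47*√(-15 + 51)) = -(642 - 47*√36) = -(642 - 47*6) = -(642 - 282) = -1*360 = -360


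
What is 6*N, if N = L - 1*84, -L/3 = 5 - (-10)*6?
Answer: -1674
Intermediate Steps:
L = -195 (L = -3*(5 - (-10)*6) = -3*(5 - 5*(-12)) = -3*(5 + 60) = -3*65 = -195)
N = -279 (N = -195 - 1*84 = -195 - 84 = -279)
6*N = 6*(-279) = -1674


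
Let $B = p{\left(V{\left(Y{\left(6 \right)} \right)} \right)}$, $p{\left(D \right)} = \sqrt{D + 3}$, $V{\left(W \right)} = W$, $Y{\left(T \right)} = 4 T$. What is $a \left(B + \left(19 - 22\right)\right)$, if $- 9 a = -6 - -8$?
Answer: $\frac{2}{3} - \frac{2 \sqrt{3}}{3} \approx -0.48803$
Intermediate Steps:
$p{\left(D \right)} = \sqrt{3 + D}$
$B = 3 \sqrt{3}$ ($B = \sqrt{3 + 4 \cdot 6} = \sqrt{3 + 24} = \sqrt{27} = 3 \sqrt{3} \approx 5.1962$)
$a = - \frac{2}{9}$ ($a = - \frac{-6 - -8}{9} = - \frac{-6 + 8}{9} = \left(- \frac{1}{9}\right) 2 = - \frac{2}{9} \approx -0.22222$)
$a \left(B + \left(19 - 22\right)\right) = - \frac{2 \left(3 \sqrt{3} + \left(19 - 22\right)\right)}{9} = - \frac{2 \left(3 \sqrt{3} - 3\right)}{9} = - \frac{2 \left(-3 + 3 \sqrt{3}\right)}{9} = \frac{2}{3} - \frac{2 \sqrt{3}}{3}$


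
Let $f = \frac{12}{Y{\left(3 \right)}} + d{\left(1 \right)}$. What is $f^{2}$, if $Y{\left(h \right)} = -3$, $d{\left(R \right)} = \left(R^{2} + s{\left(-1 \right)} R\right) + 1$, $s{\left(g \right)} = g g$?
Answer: $1$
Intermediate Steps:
$s{\left(g \right)} = g^{2}$
$d{\left(R \right)} = 1 + R + R^{2}$ ($d{\left(R \right)} = \left(R^{2} + \left(-1\right)^{2} R\right) + 1 = \left(R^{2} + 1 R\right) + 1 = \left(R^{2} + R\right) + 1 = \left(R + R^{2}\right) + 1 = 1 + R + R^{2}$)
$f = -1$ ($f = \frac{12}{-3} + \left(1 + 1 + 1^{2}\right) = 12 \left(- \frac{1}{3}\right) + \left(1 + 1 + 1\right) = -4 + 3 = -1$)
$f^{2} = \left(-1\right)^{2} = 1$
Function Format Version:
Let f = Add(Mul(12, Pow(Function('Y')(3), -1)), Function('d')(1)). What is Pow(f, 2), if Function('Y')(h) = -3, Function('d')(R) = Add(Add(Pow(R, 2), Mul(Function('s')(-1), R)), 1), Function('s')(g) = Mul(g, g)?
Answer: 1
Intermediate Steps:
Function('s')(g) = Pow(g, 2)
Function('d')(R) = Add(1, R, Pow(R, 2)) (Function('d')(R) = Add(Add(Pow(R, 2), Mul(Pow(-1, 2), R)), 1) = Add(Add(Pow(R, 2), Mul(1, R)), 1) = Add(Add(Pow(R, 2), R), 1) = Add(Add(R, Pow(R, 2)), 1) = Add(1, R, Pow(R, 2)))
f = -1 (f = Add(Mul(12, Pow(-3, -1)), Add(1, 1, Pow(1, 2))) = Add(Mul(12, Rational(-1, 3)), Add(1, 1, 1)) = Add(-4, 3) = -1)
Pow(f, 2) = Pow(-1, 2) = 1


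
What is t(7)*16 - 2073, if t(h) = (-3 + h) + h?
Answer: -1897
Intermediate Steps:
t(h) = -3 + 2*h
t(7)*16 - 2073 = (-3 + 2*7)*16 - 2073 = (-3 + 14)*16 - 2073 = 11*16 - 2073 = 176 - 2073 = -1897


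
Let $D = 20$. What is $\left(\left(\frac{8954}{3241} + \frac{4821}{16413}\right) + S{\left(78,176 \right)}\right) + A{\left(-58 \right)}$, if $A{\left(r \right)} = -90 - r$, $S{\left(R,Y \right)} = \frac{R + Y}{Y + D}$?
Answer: $- \frac{6863277963}{248241154} \approx -27.648$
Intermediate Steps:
$S{\left(R,Y \right)} = \frac{R + Y}{20 + Y}$ ($S{\left(R,Y \right)} = \frac{R + Y}{Y + 20} = \frac{R + Y}{20 + Y}$)
$\left(\left(\frac{8954}{3241} + \frac{4821}{16413}\right) + S{\left(78,176 \right)}\right) + A{\left(-58 \right)} = \left(\left(\frac{8954}{3241} + \frac{4821}{16413}\right) + \frac{78 + 176}{20 + 176}\right) - 32 = \left(\left(8954 \cdot \frac{1}{3241} + 4821 \cdot \frac{1}{16413}\right) + \frac{1}{196} \cdot 254\right) + \left(-90 + 58\right) = \left(\left(\frac{8954}{3241} + \frac{1607}{5471}\right) + \frac{1}{196} \cdot 254\right) - 32 = \left(\frac{54195621}{17731511} + \frac{127}{98}\right) - 32 = \frac{1080438965}{248241154} - 32 = - \frac{6863277963}{248241154}$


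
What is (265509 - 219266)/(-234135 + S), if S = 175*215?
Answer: -46243/196510 ≈ -0.23532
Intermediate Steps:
S = 37625
(265509 - 219266)/(-234135 + S) = (265509 - 219266)/(-234135 + 37625) = 46243/(-196510) = 46243*(-1/196510) = -46243/196510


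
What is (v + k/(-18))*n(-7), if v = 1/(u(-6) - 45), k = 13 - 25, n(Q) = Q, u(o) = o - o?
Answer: -203/45 ≈ -4.5111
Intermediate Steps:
u(o) = 0
k = -12
v = -1/45 (v = 1/(0 - 45) = 1/(-45) = -1/45 ≈ -0.022222)
(v + k/(-18))*n(-7) = (-1/45 - 12/(-18))*(-7) = (-1/45 - 12*(-1/18))*(-7) = (-1/45 + ⅔)*(-7) = (29/45)*(-7) = -203/45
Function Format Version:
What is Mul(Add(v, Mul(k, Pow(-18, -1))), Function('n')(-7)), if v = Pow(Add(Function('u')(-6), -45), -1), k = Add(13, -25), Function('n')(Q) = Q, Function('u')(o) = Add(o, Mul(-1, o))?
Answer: Rational(-203, 45) ≈ -4.5111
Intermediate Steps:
Function('u')(o) = 0
k = -12
v = Rational(-1, 45) (v = Pow(Add(0, -45), -1) = Pow(-45, -1) = Rational(-1, 45) ≈ -0.022222)
Mul(Add(v, Mul(k, Pow(-18, -1))), Function('n')(-7)) = Mul(Add(Rational(-1, 45), Mul(-12, Pow(-18, -1))), -7) = Mul(Add(Rational(-1, 45), Mul(-12, Rational(-1, 18))), -7) = Mul(Add(Rational(-1, 45), Rational(2, 3)), -7) = Mul(Rational(29, 45), -7) = Rational(-203, 45)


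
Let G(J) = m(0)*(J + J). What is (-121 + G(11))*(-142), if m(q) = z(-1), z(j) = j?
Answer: 20306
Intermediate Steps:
m(q) = -1
G(J) = -2*J (G(J) = -(J + J) = -2*J)
(-121 + G(11))*(-142) = (-121 - 2*11)*(-142) = (-121 - 22)*(-142) = -143*(-142) = 20306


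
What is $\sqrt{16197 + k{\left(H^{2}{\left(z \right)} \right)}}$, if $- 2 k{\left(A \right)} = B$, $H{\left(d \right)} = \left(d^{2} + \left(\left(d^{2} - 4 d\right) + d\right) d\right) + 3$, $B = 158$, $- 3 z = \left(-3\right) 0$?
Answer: $\sqrt{16118} \approx 126.96$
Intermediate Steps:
$z = 0$ ($z = - \frac{\left(-3\right) 0}{3} = \left(- \frac{1}{3}\right) 0 = 0$)
$H{\left(d \right)} = 3 + d^{2} + d \left(d^{2} - 3 d\right)$ ($H{\left(d \right)} = \left(d^{2} + \left(d^{2} - 3 d\right) d\right) + 3 = \left(d^{2} + d \left(d^{2} - 3 d\right)\right) + 3 = 3 + d^{2} + d \left(d^{2} - 3 d\right)$)
$k{\left(A \right)} = -79$ ($k{\left(A \right)} = \left(- \frac{1}{2}\right) 158 = -79$)
$\sqrt{16197 + k{\left(H^{2}{\left(z \right)} \right)}} = \sqrt{16197 - 79} = \sqrt{16118}$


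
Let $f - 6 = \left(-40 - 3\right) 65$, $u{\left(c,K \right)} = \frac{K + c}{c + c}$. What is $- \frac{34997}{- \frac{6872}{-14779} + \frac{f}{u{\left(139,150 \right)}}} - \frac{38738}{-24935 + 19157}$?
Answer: $\frac{653745024730913}{33098676161490} \approx 19.751$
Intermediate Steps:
$u{\left(c,K \right)} = \frac{K + c}{2 c}$
$f = -2789$ ($f = 6 + \left(-40 - 3\right) 65 = 6 - 2795 = -2789$)
$- \frac{34997}{- \frac{6872}{-14779} + \frac{f}{u{\left(139,150 \right)}}} - \frac{38738}{-24935 + 19157} = - \frac{34997}{- \frac{6872}{-14779} - \frac{2789}{\frac{1}{2} \cdot \frac{1}{139} \left(150 + 139\right)}} - \frac{38738}{-24935 + 19157} = - \frac{34997}{\left(-6872\right) \left(- \frac{1}{14779}\right) - \frac{2789}{\frac{1}{2} \cdot \frac{1}{139} \cdot 289}} - \frac{38738}{-5778} = - \frac{34997}{\frac{6872}{14779} - \frac{2789}{\frac{289}{278}}} - - \frac{19369}{2889} = - \frac{34997}{\frac{6872}{14779} - \frac{775342}{289}} + \frac{19369}{2889} = - \frac{34997}{- \frac{11456793410}{4271131}} + \frac{19369}{2889} = \left(-34997\right) \left(- \frac{4271131}{11456793410}\right) + \frac{19369}{2889} = \frac{149476771607}{11456793410} + \frac{19369}{2889} = \frac{653745024730913}{33098676161490}$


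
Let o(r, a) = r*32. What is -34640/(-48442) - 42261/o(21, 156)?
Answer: -337321547/5425504 ≈ -62.173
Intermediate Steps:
o(r, a) = 32*r
-34640/(-48442) - 42261/o(21, 156) = -34640/(-48442) - 42261/(32*21) = -34640*(-1/48442) - 42261/672 = 17320/24221 - 42261*1/672 = 17320/24221 - 14087/224 = -337321547/5425504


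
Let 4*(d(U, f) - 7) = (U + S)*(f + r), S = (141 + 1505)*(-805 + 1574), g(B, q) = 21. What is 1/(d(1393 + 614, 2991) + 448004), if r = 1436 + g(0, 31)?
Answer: 1/1410220483 ≈ 7.0911e-10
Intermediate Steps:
S = 1265774 (S = 1646*769 = 1265774)
r = 1457 (r = 1436 + 21 = 1457)
d(U, f) = 7 + (1457 + f)*(1265774 + U)/4 (d(U, f) = 7 + ((U + 1265774)*(f + 1457))/4 = 7 + ((1265774 + U)*(1457 + f))/4 = 7 + ((1457 + f)*(1265774 + U))/4 = 7 + (1457 + f)*(1265774 + U)/4)
1/(d(1393 + 614, 2991) + 448004) = 1/((922116373/2 + 1457*(1393 + 614)/4 + (632887/2)*2991 + (¼)*(1393 + 614)*2991) + 448004) = 1/((922116373/2 + (1457/4)*2007 + 1892965017/2 + (¼)*2007*2991) + 448004) = 1/((922116373/2 + 2924199/4 + 1892965017/2 + 6002937/4) + 448004) = 1/(1409772479 + 448004) = 1/1410220483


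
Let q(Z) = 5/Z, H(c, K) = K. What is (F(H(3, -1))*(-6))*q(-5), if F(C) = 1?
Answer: 6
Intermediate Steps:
(F(H(3, -1))*(-6))*q(-5) = (1*(-6))*(5/(-5)) = -30*(-1)/5 = -6*(-1) = 6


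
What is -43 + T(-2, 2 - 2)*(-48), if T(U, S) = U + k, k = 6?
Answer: -235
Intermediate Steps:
T(U, S) = 6 + U (T(U, S) = U + 6 = 6 + U)
-43 + T(-2, 2 - 2)*(-48) = -43 + (6 - 2)*(-48) = -43 + 4*(-48) = -43 - 192 = -235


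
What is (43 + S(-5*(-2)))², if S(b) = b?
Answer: 2809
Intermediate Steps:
(43 + S(-5*(-2)))² = (43 - 5*(-2))² = (43 + 10)² = 53² = 2809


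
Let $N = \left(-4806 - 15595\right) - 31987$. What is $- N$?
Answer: $52388$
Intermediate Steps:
$N = -52388$ ($N = -20401 - 31987 = -52388$)
$- N = \left(-1\right) \left(-52388\right) = 52388$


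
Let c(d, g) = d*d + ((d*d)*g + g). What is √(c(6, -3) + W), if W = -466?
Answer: I*√541 ≈ 23.259*I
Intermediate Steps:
c(d, g) = g + d² + g*d² (c(d, g) = d² + (d²*g + g) = d² + (g*d² + g) = d² + (g + g*d²) = g + d² + g*d²)
√(c(6, -3) + W) = √((-3 + 6² - 3*6²) - 466) = √((-3 + 36 - 3*36) - 466) = √((-3 + 36 - 108) - 466) = √(-75 - 466) = √(-541) = I*√541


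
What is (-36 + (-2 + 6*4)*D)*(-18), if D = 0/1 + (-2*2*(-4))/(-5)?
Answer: 9576/5 ≈ 1915.2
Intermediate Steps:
D = -16/5 (D = 0*1 - 4*(-4)*(-1/5) = 0 + 16*(-1/5) = 0 - 16/5 = -16/5 ≈ -3.2000)
(-36 + (-2 + 6*4)*D)*(-18) = (-36 + (-2 + 6*4)*(-16/5))*(-18) = (-36 + (-2 + 24)*(-16/5))*(-18) = (-36 + 22*(-16/5))*(-18) = (-36 - 352/5)*(-18) = -532/5*(-18) = 9576/5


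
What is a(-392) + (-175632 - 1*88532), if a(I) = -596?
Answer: -264760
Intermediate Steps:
a(-392) + (-175632 - 1*88532) = -596 + (-175632 - 1*88532) = -596 + (-175632 - 88532) = -596 - 264164 = -264760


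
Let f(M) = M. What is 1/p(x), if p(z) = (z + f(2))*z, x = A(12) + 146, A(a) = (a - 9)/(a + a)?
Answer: 64/1385265 ≈ 4.6201e-5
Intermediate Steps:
A(a) = (-9 + a)/(2*a) (A(a) = (-9 + a)/((2*a)) = (-9 + a)*(1/(2*a)) = (-9 + a)/(2*a))
x = 1169/8 (x = (½)*(-9 + 12)/12 + 146 = (½)*(1/12)*3 + 146 = ⅛ + 146 = 1169/8 ≈ 146.13)
p(z) = z*(2 + z) (p(z) = (z + 2)*z = (2 + z)*z = z*(2 + z))
1/p(x) = 1/(1169*(2 + 1169/8)/8) = 1/((1169/8)*(1185/8)) = 1/(1385265/64) = 64/1385265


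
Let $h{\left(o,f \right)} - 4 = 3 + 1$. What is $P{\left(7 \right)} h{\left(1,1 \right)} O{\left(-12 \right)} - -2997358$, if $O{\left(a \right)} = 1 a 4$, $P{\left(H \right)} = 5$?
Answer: $2995438$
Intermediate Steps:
$O{\left(a \right)} = 4 a$ ($O{\left(a \right)} = a 4 = 4 a$)
$h{\left(o,f \right)} = 8$ ($h{\left(o,f \right)} = 4 + \left(3 + 1\right) = 4 + 4 = 8$)
$P{\left(7 \right)} h{\left(1,1 \right)} O{\left(-12 \right)} - -2997358 = 5 \cdot 8 \cdot 4 \left(-12\right) - -2997358 = 40 \left(-48\right) + 2997358 = -1920 + 2997358 = 2995438$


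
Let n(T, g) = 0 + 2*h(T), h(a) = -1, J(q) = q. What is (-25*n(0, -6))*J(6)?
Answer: 300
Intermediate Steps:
n(T, g) = -2 (n(T, g) = 0 + 2*(-1) = 0 - 2 = -2)
(-25*n(0, -6))*J(6) = -25*(-2)*6 = 50*6 = 300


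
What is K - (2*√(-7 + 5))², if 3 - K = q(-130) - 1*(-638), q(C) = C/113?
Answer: -70721/113 ≈ -625.85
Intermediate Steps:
q(C) = C/113 (q(C) = C*(1/113) = C/113)
K = -71625/113 (K = 3 - ((1/113)*(-130) - 1*(-638)) = 3 - (-130/113 + 638) = 3 - 1*71964/113 = 3 - 71964/113 = -71625/113 ≈ -633.85)
K - (2*√(-7 + 5))² = -71625/113 - (2*√(-7 + 5))² = -71625/113 - (2*√(-2))² = -71625/113 - (2*(I*√2))² = -71625/113 - (2*I*√2)² = -71625/113 - 1*(-8) = -71625/113 + 8 = -70721/113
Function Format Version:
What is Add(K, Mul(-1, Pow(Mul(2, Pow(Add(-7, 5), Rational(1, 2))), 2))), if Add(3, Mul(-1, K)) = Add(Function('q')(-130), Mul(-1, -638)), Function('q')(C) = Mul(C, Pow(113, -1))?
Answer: Rational(-70721, 113) ≈ -625.85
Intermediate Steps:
Function('q')(C) = Mul(Rational(1, 113), C) (Function('q')(C) = Mul(C, Rational(1, 113)) = Mul(Rational(1, 113), C))
K = Rational(-71625, 113) (K = Add(3, Mul(-1, Add(Mul(Rational(1, 113), -130), Mul(-1, -638)))) = Add(3, Mul(-1, Add(Rational(-130, 113), 638))) = Add(3, Mul(-1, Rational(71964, 113))) = Add(3, Rational(-71964, 113)) = Rational(-71625, 113) ≈ -633.85)
Add(K, Mul(-1, Pow(Mul(2, Pow(Add(-7, 5), Rational(1, 2))), 2))) = Add(Rational(-71625, 113), Mul(-1, Pow(Mul(2, Pow(Add(-7, 5), Rational(1, 2))), 2))) = Add(Rational(-71625, 113), Mul(-1, Pow(Mul(2, Pow(-2, Rational(1, 2))), 2))) = Add(Rational(-71625, 113), Mul(-1, Pow(Mul(2, Mul(I, Pow(2, Rational(1, 2)))), 2))) = Add(Rational(-71625, 113), Mul(-1, Pow(Mul(2, I, Pow(2, Rational(1, 2))), 2))) = Add(Rational(-71625, 113), Mul(-1, -8)) = Add(Rational(-71625, 113), 8) = Rational(-70721, 113)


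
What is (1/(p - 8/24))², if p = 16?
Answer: 9/2209 ≈ 0.0040742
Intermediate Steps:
(1/(p - 8/24))² = (1/(16 - 8/24))² = (1/(16 - 8*1/24))² = (1/(16 - ⅓))² = (1/(47/3))² = (3/47)² = 9/2209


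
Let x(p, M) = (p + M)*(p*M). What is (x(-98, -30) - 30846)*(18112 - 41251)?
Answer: 9421414074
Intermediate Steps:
x(p, M) = M*p*(M + p) (x(p, M) = (M + p)*(M*p) = M*p*(M + p))
(x(-98, -30) - 30846)*(18112 - 41251) = (-30*(-98)*(-30 - 98) - 30846)*(18112 - 41251) = (-30*(-98)*(-128) - 30846)*(-23139) = (-376320 - 30846)*(-23139) = -407166*(-23139) = 9421414074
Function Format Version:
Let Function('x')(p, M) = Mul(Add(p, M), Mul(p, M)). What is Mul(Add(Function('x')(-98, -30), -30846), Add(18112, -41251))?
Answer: 9421414074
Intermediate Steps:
Function('x')(p, M) = Mul(M, p, Add(M, p)) (Function('x')(p, M) = Mul(Add(M, p), Mul(M, p)) = Mul(M, p, Add(M, p)))
Mul(Add(Function('x')(-98, -30), -30846), Add(18112, -41251)) = Mul(Add(Mul(-30, -98, Add(-30, -98)), -30846), Add(18112, -41251)) = Mul(Add(Mul(-30, -98, -128), -30846), -23139) = Mul(Add(-376320, -30846), -23139) = Mul(-407166, -23139) = 9421414074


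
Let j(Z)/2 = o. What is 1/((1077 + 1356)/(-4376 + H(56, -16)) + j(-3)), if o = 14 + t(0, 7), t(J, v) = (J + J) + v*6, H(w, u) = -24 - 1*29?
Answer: 4429/493615 ≈ 0.0089726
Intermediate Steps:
H(w, u) = -53 (H(w, u) = -24 - 29 = -53)
t(J, v) = 2*J + 6*v
o = 56 (o = 14 + (2*0 + 6*7) = 14 + (0 + 42) = 14 + 42 = 56)
j(Z) = 112 (j(Z) = 2*56 = 112)
1/((1077 + 1356)/(-4376 + H(56, -16)) + j(-3)) = 1/((1077 + 1356)/(-4376 - 53) + 112) = 1/(2433/(-4429) + 112) = 1/(2433*(-1/4429) + 112) = 1/(-2433/4429 + 112) = 1/(493615/4429) = 4429/493615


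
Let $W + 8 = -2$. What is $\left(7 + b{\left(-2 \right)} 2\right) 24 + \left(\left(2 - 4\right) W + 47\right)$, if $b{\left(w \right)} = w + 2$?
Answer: $235$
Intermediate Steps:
$W = -10$ ($W = -8 - 2 = -10$)
$b{\left(w \right)} = 2 + w$
$\left(7 + b{\left(-2 \right)} 2\right) 24 + \left(\left(2 - 4\right) W + 47\right) = \left(7 + \left(2 - 2\right) 2\right) 24 + \left(\left(2 - 4\right) \left(-10\right) + 47\right) = \left(7 + 0 \cdot 2\right) 24 + \left(\left(-2\right) \left(-10\right) + 47\right) = \left(7 + 0\right) 24 + \left(20 + 47\right) = 7 \cdot 24 + 67 = 168 + 67 = 235$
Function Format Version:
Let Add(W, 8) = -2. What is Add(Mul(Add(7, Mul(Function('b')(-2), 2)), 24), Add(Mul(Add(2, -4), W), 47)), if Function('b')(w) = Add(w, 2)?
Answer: 235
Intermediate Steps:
W = -10 (W = Add(-8, -2) = -10)
Function('b')(w) = Add(2, w)
Add(Mul(Add(7, Mul(Function('b')(-2), 2)), 24), Add(Mul(Add(2, -4), W), 47)) = Add(Mul(Add(7, Mul(Add(2, -2), 2)), 24), Add(Mul(Add(2, -4), -10), 47)) = Add(Mul(Add(7, Mul(0, 2)), 24), Add(Mul(-2, -10), 47)) = Add(Mul(Add(7, 0), 24), Add(20, 47)) = Add(Mul(7, 24), 67) = Add(168, 67) = 235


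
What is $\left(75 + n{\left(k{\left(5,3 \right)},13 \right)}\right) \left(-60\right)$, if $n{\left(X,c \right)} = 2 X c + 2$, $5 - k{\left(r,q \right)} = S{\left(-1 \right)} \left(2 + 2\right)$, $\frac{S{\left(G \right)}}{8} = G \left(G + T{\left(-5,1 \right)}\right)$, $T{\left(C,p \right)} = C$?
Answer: $287100$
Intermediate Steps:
$S{\left(G \right)} = 8 G \left(-5 + G\right)$ ($S{\left(G \right)} = 8 G \left(G - 5\right) = 8 G \left(-5 + G\right)$)
$k{\left(r,q \right)} = -187$ ($k{\left(r,q \right)} = 5 - 8 \left(-1\right) \left(-5 - 1\right) \left(2 + 2\right) = 5 - 8 \left(-1\right) \left(-6\right) 4 = 5 - 48 \cdot 4 = 5 - 192 = -187$)
$n{\left(X,c \right)} = 2 + 2 X c$ ($n{\left(X,c \right)} = 2 X c + 2 = 2 + 2 X c$)
$\left(75 + n{\left(k{\left(5,3 \right)},13 \right)}\right) \left(-60\right) = \left(75 + \left(2 + 2 \left(-187\right) 13\right)\right) \left(-60\right) = \left(75 + \left(2 - 4862\right)\right) \left(-60\right) = \left(75 - 4860\right) \left(-60\right) = \left(-4785\right) \left(-60\right) = 287100$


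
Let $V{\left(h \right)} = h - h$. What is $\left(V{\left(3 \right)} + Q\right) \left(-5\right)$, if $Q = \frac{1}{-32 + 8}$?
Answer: $\frac{5}{24} \approx 0.20833$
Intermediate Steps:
$V{\left(h \right)} = 0$
$Q = - \frac{1}{24}$ ($Q = \frac{1}{-24} = - \frac{1}{24} \approx -0.041667$)
$\left(V{\left(3 \right)} + Q\right) \left(-5\right) = \left(0 - \frac{1}{24}\right) \left(-5\right) = \left(- \frac{1}{24}\right) \left(-5\right) = \frac{5}{24}$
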